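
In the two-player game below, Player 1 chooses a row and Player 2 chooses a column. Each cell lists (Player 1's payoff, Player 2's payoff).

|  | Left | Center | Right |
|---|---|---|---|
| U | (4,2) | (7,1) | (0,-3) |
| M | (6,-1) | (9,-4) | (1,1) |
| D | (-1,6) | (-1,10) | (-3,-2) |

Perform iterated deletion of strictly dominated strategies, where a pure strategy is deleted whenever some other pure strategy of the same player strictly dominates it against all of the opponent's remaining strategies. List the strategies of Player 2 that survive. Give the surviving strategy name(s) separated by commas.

Right

For Player 1, M strictly dominates U on the remaining columns (Left: 6>4, Center: 9>7, Right: 1>0); eliminate U.
Row D is eliminated: M beats it against every remaining column (Left: 6>-1, Center: 9>-1, Right: 1>-3).
Player 2's strategy Left is strictly dominated by Right (M: 1>-1) and is removed.
Column Center is eliminated: Right beats it against every remaining row (M: 1>-4).
Among the remaining strategies, none is strictly dominated by another pure strategy of the same player, so the elimination stops.
Surviving strategies — Player 1: {M}; Player 2: {Right}.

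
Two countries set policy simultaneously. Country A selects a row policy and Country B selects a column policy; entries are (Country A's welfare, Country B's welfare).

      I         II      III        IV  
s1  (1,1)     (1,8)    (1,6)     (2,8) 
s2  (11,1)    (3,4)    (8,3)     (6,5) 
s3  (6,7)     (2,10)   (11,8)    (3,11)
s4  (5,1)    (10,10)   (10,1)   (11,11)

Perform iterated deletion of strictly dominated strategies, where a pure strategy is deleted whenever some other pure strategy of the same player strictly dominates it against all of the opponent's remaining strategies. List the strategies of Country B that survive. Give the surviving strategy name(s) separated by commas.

IV

Row s1 is eliminated: s2 beats it against every remaining column (I: 11>1, II: 3>1, III: 8>1, IV: 6>2).
Country B's strategy I is strictly dominated by II (s2: 4>1, s3: 10>7, s4: 10>1) and is removed.
Row s2 is eliminated: s4 beats it against every remaining column (II: 10>3, III: 10>8, IV: 11>6).
For Country B, IV strictly dominates II on the remaining rows (s3: 11>10, s4: 11>10); eliminate II.
Country B's strategy III is strictly dominated by IV (s3: 11>8, s4: 11>1) and is removed.
Row s3 is eliminated: s4 beats it against every remaining column (IV: 11>3).
Among the remaining strategies, none is strictly dominated by another pure strategy of the same player, so the elimination stops.
Surviving strategies — Country A: {s4}; Country B: {IV}.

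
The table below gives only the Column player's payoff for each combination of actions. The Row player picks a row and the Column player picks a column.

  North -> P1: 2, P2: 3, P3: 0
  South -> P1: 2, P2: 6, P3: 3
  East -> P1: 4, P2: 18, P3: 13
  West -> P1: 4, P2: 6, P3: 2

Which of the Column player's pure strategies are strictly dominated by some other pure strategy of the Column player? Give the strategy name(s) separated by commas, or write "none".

P1 is strictly dominated by P2 (North: 3>2, South: 6>2, East: 18>4, West: 6>4).
P2: no other strategy beats it everywhere (P1 at North (3>2); P3 at North (3>0)).
P2 strictly dominates P3 — North: 3>0, South: 6>3, East: 18>13, West: 6>2.

P1, P3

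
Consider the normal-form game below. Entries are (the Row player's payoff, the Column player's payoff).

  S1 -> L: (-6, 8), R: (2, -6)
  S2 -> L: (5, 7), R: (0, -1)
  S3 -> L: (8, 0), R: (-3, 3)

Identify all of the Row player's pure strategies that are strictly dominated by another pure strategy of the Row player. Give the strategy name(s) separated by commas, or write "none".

S1: no other strategy beats it everywhere (S2 at R (2>0); S3 at R (2>-3)).
S2 is not dominated — it holds its own against S1 at L (5>-6); S3 at R (0>-3).
S3: no other strategy beats it everywhere (S1 at L (8>-6); S2 at L (8>5)).

none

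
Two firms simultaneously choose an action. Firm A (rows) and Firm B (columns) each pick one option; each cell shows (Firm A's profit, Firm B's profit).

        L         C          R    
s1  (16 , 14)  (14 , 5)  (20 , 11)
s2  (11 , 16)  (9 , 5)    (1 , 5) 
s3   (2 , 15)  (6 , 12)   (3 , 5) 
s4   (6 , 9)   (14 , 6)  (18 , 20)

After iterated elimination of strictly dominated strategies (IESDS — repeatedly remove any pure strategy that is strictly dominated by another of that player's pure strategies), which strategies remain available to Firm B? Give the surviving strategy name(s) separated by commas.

For Firm A, s1 strictly dominates s2 on the remaining columns (L: 16>11, C: 14>9, R: 20>1); eliminate s2.
Row s3 is eliminated: s1 beats it against every remaining column (L: 16>2, C: 14>6, R: 20>3).
Column C is eliminated: L beats it against every remaining row (s1: 14>5, s4: 9>6).
Row s4 is eliminated: s1 beats it against every remaining column (L: 16>6, R: 20>18).
Firm B's strategy R is strictly dominated by L (s1: 14>11) and is removed.
Among the remaining strategies, none is strictly dominated by another pure strategy of the same player, so the elimination stops.
Surviving strategies — Firm A: {s1}; Firm B: {L}.

L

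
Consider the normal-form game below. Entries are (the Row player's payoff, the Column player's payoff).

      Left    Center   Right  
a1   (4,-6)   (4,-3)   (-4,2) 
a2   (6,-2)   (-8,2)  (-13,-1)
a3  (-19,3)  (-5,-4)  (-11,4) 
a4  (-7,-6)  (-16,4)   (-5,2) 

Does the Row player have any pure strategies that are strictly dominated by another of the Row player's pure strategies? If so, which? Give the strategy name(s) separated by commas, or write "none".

a1 is not dominated — it holds its own against a2 at Center (4>-8); a3 at Left (4>-19); a4 at Left (4>-7).
a2: no other strategy beats it everywhere (a1 at Left (6>4); a3 at Left (6>-19); a4 at Left (6>-7)).
a1 strictly dominates a3 — Left: 4>-19, Center: 4>-5, Right: -4>-11.
a4 is strictly dominated by a1 (Left: 4>-7, Center: 4>-16, Right: -4>-5).

a3, a4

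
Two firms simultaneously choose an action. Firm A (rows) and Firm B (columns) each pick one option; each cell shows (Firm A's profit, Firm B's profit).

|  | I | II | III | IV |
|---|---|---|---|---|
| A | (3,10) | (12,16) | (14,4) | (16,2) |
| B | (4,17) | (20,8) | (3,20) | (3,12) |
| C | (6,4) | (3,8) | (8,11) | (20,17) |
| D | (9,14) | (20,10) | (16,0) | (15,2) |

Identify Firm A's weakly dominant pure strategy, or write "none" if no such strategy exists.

none

A fails to dominate B at I (3<4).
B fails to dominate A at III (3<14).
C fails to dominate A at II (3<12).
D fails to dominate A at IV (15<16).
No single strategy dominates all the others.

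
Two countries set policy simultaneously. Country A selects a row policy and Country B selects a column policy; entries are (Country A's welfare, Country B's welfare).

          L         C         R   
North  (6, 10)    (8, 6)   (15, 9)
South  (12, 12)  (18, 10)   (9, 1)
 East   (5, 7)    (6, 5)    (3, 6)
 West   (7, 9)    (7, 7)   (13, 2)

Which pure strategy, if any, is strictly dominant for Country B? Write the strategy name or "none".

L vs C: North: 10>6, South: 12>10, East: 7>5, West: 9>7.
L vs R: North: 10>9, South: 12>1, East: 7>6, West: 9>2.
L strictly beats every other strategy against every opponent action, so it is strictly dominant.

L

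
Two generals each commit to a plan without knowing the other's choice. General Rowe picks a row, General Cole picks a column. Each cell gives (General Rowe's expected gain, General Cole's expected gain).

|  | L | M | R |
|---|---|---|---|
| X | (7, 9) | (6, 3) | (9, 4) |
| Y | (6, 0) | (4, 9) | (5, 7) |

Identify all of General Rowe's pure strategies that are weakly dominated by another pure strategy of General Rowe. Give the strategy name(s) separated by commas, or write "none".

Y

X is not dominated — it holds its own against Y at L (7>6).
X weakly dominates Y — L: 7>6, M: 6>4, R: 9>5.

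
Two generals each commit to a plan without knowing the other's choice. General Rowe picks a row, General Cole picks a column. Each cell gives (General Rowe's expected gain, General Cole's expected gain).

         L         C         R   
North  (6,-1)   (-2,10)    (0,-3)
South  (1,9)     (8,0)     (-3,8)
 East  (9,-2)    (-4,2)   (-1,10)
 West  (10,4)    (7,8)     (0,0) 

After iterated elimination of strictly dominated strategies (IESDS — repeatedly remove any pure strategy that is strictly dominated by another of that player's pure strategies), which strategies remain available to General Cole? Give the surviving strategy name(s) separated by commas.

L, C

General Rowe's strategy East is strictly dominated by West (L: 10>9, C: 7>-4, R: 0>-1) and is removed.
For General Cole, L strictly dominates R on the remaining rows (North: -1>-3, South: 9>8, West: 4>0); eliminate R.
For General Rowe, West strictly dominates North on the remaining columns (L: 10>6, C: 7>-2); eliminate North.
Among the remaining strategies, none is strictly dominated by another pure strategy of the same player, so the elimination stops.
Surviving strategies — General Rowe: {South, West}; General Cole: {L, C}.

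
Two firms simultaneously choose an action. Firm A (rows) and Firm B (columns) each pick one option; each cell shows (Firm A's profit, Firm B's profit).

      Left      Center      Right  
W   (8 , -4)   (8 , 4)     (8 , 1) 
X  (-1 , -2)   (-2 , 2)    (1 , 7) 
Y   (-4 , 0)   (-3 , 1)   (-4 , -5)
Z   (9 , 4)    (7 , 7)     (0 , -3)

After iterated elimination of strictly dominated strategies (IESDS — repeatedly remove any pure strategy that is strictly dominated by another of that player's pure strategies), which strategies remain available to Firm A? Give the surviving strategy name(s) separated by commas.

W

Firm A's strategy X is strictly dominated by W (Left: 8>-1, Center: 8>-2, Right: 8>1) and is removed.
For Firm A, W strictly dominates Y on the remaining columns (Left: 8>-4, Center: 8>-3, Right: 8>-4); eliminate Y.
Column Left is eliminated: Center beats it against every remaining row (W: 4>-4, Z: 7>4).
Firm A's strategy Z is strictly dominated by W (Center: 8>7, Right: 8>0) and is removed.
Column Right is eliminated: Center beats it against every remaining row (W: 4>1).
Among the remaining strategies, none is strictly dominated by another pure strategy of the same player, so the elimination stops.
Surviving strategies — Firm A: {W}; Firm B: {Center}.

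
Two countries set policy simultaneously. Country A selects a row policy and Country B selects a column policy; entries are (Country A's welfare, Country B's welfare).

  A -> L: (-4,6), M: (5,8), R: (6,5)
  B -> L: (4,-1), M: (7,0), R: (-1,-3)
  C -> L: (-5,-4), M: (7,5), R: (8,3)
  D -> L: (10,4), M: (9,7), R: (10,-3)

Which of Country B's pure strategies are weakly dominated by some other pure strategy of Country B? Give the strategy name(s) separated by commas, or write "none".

L, R

M weakly dominates L — A: 8>6, B: 0>-1, C: 5>-4, D: 7>4.
M: no other strategy beats it everywhere (L at A (8>6); R at A (8>5)).
M weakly dominates R — A: 8>5, B: 0>-3, C: 5>3, D: 7>-3.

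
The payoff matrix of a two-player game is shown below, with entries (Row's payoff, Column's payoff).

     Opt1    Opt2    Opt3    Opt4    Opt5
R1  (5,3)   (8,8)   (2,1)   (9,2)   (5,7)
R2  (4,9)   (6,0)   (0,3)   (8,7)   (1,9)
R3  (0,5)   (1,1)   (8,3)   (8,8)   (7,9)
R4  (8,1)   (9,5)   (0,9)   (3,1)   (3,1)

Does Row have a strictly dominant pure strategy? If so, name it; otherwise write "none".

none

R1 fails to dominate R3 at Opt3 (2<8).
R2 fails to dominate R1 at Opt1 (4<5).
R3 fails to dominate R1 at Opt1 (0<5).
R4 fails to dominate R1 at Opt3 (0<2).
No single strategy dominates all the others.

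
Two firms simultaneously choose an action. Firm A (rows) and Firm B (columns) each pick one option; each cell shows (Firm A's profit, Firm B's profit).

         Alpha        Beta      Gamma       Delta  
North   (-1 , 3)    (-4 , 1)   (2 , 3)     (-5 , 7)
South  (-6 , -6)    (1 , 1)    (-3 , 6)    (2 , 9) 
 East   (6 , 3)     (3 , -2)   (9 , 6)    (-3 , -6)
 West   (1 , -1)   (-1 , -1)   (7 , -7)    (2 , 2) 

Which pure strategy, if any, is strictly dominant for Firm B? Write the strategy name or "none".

none

Alpha fails to dominate Beta at South (-6<1).
Beta fails to dominate Alpha at North (1<3).
Gamma fails to dominate Alpha at North (3=3).
Delta fails to dominate Alpha at East (-6<3).
No single strategy dominates all the others.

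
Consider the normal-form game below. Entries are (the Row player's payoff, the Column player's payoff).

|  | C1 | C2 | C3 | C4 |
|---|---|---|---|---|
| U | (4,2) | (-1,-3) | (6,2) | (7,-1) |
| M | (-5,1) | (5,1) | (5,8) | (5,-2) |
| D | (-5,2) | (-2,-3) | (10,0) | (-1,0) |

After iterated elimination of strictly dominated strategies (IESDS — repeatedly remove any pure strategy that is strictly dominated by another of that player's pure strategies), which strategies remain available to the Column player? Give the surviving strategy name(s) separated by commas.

For the Column player, C3 strictly dominates C2 on the remaining rows (U: 2>-3, M: 8>1, D: 0>-3); eliminate C2.
The Row player's strategy M is strictly dominated by U (C1: 4>-5, C3: 6>5, C4: 7>5) and is removed.
Column C4 is eliminated: C1 beats it against every remaining row (U: 2>-1, D: 2>0).
Among the remaining strategies, none is strictly dominated by another pure strategy of the same player, so the elimination stops.
Surviving strategies — the Row player: {U, D}; the Column player: {C1, C3}.

C1, C3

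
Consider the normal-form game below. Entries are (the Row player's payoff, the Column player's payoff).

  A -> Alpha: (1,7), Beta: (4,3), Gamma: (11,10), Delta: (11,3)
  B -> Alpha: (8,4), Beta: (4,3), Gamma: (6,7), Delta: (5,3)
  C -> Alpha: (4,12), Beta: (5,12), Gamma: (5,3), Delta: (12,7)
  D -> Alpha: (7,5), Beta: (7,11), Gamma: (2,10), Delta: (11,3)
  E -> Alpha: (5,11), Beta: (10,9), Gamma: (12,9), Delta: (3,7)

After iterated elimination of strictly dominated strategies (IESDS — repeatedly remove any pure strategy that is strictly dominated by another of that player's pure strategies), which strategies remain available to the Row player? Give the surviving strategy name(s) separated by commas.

B, D, E

For the Column player, Alpha strictly dominates Delta on the remaining rows (A: 7>3, B: 4>3, C: 12>7, D: 5>3, E: 11>7); eliminate Delta.
The Row player's strategy A is strictly dominated by E (Alpha: 5>1, Beta: 10>4, Gamma: 12>11) and is removed.
The Row player's strategy C is strictly dominated by E (Alpha: 5>4, Beta: 10>5, Gamma: 12>5) and is removed.
Among the remaining strategies, none is strictly dominated by another pure strategy of the same player, so the elimination stops.
Surviving strategies — the Row player: {B, D, E}; the Column player: {Alpha, Beta, Gamma}.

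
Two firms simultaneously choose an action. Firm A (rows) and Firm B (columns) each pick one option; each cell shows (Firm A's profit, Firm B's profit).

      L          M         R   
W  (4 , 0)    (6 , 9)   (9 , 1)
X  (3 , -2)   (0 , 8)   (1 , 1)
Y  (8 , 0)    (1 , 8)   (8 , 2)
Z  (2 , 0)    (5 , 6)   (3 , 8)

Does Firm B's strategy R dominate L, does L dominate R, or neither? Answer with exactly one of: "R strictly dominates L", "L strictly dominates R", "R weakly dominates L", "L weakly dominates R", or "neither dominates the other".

R strictly dominates L

R's payoffs vs L's, by Firm A's action — W: 1>0, X: 1>-2, Y: 2>0, Z: 8>0.
Every comparison favours R, so R strictly dominates L.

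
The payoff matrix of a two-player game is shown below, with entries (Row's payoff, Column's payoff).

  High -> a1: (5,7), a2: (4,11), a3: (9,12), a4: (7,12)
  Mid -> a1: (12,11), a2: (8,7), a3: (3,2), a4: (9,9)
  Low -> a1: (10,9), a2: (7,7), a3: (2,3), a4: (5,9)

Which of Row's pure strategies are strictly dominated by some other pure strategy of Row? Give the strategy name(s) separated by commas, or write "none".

Nothing dominates High: Mid at a3 (9>3); Low at a3 (9>2).
Nothing dominates Mid: High at a1 (12>5); Low at a1 (12>10).
Mid strictly dominates Low — a1: 12>10, a2: 8>7, a3: 3>2, a4: 9>5.

Low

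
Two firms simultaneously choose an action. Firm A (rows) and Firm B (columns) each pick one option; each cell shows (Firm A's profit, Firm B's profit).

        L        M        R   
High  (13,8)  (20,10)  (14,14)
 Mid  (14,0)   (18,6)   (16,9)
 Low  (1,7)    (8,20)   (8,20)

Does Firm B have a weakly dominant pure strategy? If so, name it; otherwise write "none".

R

R vs L: High: 14>8, Mid: 9>0, Low: 20>7.
R vs M: High: 14>10, Mid: 9>6, Low: 20=20.
R is at least as good as every other strategy against every opponent action, so it is weakly dominant.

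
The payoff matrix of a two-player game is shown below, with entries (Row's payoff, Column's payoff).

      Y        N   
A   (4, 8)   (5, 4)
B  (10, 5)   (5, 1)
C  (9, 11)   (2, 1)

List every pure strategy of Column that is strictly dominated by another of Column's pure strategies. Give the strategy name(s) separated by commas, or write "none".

Y is not dominated — it holds its own against N at A (8>4).
N is strictly dominated by Y (A: 8>4, B: 5>1, C: 11>1).

N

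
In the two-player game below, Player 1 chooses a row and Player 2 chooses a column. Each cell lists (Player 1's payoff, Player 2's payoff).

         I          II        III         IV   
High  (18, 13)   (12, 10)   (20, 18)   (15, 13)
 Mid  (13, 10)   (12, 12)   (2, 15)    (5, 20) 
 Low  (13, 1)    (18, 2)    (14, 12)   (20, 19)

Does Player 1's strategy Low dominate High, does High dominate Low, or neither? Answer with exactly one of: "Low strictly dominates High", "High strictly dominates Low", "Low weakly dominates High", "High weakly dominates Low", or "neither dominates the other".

neither dominates the other

Low's payoffs vs High's, by Player 2's action — I: 13<18, II: 18>12, III: 14<20, IV: 20>15.
Low does better at II, IV but worse at I, III; neither strategy dominates the other.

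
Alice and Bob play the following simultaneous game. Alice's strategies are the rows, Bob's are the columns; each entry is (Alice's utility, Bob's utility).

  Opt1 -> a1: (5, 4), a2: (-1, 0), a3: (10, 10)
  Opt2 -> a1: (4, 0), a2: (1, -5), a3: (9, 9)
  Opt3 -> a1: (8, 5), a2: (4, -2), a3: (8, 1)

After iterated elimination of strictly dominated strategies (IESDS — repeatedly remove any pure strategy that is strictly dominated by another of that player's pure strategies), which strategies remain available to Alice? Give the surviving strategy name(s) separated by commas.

Opt1, Opt3

Bob's strategy a2 is strictly dominated by a1 (Opt1: 4>0, Opt2: 0>-5, Opt3: 5>-2) and is removed.
For Alice, Opt1 strictly dominates Opt2 on the remaining columns (a1: 5>4, a3: 10>9); eliminate Opt2.
Among the remaining strategies, none is strictly dominated by another pure strategy of the same player, so the elimination stops.
Surviving strategies — Alice: {Opt1, Opt3}; Bob: {a1, a3}.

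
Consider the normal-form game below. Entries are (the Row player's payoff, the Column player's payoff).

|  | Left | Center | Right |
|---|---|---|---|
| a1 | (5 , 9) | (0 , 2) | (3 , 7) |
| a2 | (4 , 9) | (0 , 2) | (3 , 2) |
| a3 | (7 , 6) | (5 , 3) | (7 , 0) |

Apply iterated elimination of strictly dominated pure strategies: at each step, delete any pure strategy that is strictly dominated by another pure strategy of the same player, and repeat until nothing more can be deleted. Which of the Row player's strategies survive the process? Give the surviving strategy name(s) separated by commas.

a3

The Row player's strategy a1 is strictly dominated by a3 (Left: 7>5, Center: 5>0, Right: 7>3) and is removed.
Row a2 is eliminated: a3 beats it against every remaining column (Left: 7>4, Center: 5>0, Right: 7>3).
For the Column player, Left strictly dominates Center on the remaining rows (a3: 6>3); eliminate Center.
For the Column player, Left strictly dominates Right on the remaining rows (a3: 6>0); eliminate Right.
Among the remaining strategies, none is strictly dominated by another pure strategy of the same player, so the elimination stops.
Surviving strategies — the Row player: {a3}; the Column player: {Left}.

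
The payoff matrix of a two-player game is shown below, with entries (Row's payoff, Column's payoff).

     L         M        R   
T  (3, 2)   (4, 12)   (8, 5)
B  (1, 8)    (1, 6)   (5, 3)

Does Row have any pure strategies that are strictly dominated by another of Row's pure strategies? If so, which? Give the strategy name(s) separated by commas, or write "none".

Nothing dominates T: B at L (3>1).
B is strictly dominated by T (L: 3>1, M: 4>1, R: 8>5).

B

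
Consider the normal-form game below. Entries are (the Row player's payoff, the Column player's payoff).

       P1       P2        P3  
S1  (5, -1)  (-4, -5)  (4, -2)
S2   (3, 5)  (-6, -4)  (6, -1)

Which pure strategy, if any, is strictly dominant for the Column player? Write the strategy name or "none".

P1 vs P2: S1: -1>-5, S2: 5>-4.
P1 vs P3: S1: -1>-2, S2: 5>-1.
P1 strictly beats every other strategy against every opponent action, so it is strictly dominant.

P1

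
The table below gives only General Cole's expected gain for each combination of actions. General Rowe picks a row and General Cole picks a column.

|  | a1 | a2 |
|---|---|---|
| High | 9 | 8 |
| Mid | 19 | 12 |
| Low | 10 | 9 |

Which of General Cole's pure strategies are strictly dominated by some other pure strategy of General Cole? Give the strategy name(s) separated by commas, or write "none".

a1: no other strategy beats it everywhere (a2 at High (9>8)).
a1 strictly dominates a2 — High: 9>8, Mid: 19>12, Low: 10>9.

a2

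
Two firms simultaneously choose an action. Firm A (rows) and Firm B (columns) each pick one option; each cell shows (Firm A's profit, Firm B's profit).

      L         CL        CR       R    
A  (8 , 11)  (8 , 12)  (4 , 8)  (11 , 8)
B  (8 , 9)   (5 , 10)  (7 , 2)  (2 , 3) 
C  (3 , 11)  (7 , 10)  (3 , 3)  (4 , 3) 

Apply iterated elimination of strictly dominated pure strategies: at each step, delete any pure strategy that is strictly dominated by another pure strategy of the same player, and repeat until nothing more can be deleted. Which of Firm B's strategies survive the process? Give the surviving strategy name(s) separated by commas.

Firm A's strategy C is strictly dominated by A (L: 8>3, CL: 8>7, CR: 4>3, R: 11>4) and is removed.
Column L is eliminated: CL beats it against every remaining row (A: 12>11, B: 10>9).
For Firm B, CL strictly dominates CR on the remaining rows (A: 12>8, B: 10>2); eliminate CR.
For Firm A, A strictly dominates B on the remaining columns (CL: 8>5, R: 11>2); eliminate B.
Firm B's strategy R is strictly dominated by CL (A: 12>8) and is removed.
Among the remaining strategies, none is strictly dominated by another pure strategy of the same player, so the elimination stops.
Surviving strategies — Firm A: {A}; Firm B: {CL}.

CL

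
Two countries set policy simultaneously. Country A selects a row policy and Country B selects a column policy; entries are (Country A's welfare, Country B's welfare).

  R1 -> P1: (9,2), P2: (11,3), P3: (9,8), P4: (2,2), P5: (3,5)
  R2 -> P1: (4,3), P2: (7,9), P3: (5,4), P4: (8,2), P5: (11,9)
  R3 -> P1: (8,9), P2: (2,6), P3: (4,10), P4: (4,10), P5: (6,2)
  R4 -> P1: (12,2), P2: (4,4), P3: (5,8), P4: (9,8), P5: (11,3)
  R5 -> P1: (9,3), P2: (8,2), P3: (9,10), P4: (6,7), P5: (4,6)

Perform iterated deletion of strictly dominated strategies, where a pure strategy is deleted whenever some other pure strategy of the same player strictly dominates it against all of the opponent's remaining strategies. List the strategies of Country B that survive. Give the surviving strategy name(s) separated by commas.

P2, P3, P4, P5

For Country A, R4 strictly dominates R3 on the remaining columns (P1: 12>8, P2: 4>2, P3: 5>4, P4: 9>4, P5: 11>6); eliminate R3.
Country B's strategy P1 is strictly dominated by P3 (R1: 8>2, R2: 4>3, R4: 8>2, R5: 10>3) and is removed.
Among the remaining strategies, none is strictly dominated by another pure strategy of the same player, so the elimination stops.
Surviving strategies — Country A: {R1, R2, R4, R5}; Country B: {P2, P3, P4, P5}.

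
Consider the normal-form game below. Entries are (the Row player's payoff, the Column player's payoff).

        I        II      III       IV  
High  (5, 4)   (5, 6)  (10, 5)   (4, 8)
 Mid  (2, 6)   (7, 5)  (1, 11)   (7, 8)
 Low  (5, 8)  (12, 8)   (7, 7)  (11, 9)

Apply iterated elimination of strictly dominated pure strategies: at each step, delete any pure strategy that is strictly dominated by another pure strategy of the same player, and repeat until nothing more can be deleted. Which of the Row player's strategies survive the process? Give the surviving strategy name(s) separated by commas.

Low

For the Row player, Low strictly dominates Mid on the remaining columns (I: 5>2, II: 12>7, III: 7>1, IV: 11>7); eliminate Mid.
For the Column player, IV strictly dominates I on the remaining rows (High: 8>4, Low: 9>8); eliminate I.
The Column player's strategy II is strictly dominated by IV (High: 8>6, Low: 9>8) and is removed.
The Column player's strategy III is strictly dominated by IV (High: 8>5, Low: 9>7) and is removed.
Row High is eliminated: Low beats it against every remaining column (IV: 11>4).
Among the remaining strategies, none is strictly dominated by another pure strategy of the same player, so the elimination stops.
Surviving strategies — the Row player: {Low}; the Column player: {IV}.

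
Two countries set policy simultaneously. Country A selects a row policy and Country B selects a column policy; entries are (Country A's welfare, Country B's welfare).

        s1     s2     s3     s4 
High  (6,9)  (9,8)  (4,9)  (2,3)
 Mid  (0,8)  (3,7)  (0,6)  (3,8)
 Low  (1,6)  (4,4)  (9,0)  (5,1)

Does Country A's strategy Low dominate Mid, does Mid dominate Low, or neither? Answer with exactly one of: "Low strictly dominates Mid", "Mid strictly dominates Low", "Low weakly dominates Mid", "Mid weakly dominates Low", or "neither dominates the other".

Low strictly dominates Mid

Compare Low to Mid across each opponent action: s1: 1>0, s2: 4>3, s3: 9>0, s4: 5>3.
Low gives a strictly higher payoff against each opponent action, so Low strictly dominates Mid.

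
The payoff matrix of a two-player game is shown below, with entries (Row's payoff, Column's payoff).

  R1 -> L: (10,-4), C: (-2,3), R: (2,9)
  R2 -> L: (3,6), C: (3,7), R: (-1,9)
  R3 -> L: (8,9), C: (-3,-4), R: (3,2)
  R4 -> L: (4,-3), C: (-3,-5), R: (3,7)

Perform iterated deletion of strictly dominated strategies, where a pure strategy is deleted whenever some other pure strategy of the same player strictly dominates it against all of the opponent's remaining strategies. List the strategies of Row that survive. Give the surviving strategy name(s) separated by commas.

R1, R3, R4

Column's strategy C is strictly dominated by R (R1: 9>3, R2: 9>7, R3: 2>-4, R4: 7>-5) and is removed.
Row's strategy R2 is strictly dominated by R1 (L: 10>3, R: 2>-1) and is removed.
Among the remaining strategies, none is strictly dominated by another pure strategy of the same player, so the elimination stops.
Surviving strategies — Row: {R1, R3, R4}; Column: {L, R}.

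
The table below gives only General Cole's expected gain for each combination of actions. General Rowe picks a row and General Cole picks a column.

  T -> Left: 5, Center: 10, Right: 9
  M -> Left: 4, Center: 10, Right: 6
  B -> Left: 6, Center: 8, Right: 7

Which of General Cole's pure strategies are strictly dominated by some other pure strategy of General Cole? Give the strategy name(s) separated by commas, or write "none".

Left, Right

Left is strictly dominated by Center (T: 10>5, M: 10>4, B: 8>6).
Center is not dominated — it holds its own against Left at T (10>5); Right at T (10>9).
Right: dominated, since Center does at least as well everywhere (T: 10>9, M: 10>6, B: 8>7).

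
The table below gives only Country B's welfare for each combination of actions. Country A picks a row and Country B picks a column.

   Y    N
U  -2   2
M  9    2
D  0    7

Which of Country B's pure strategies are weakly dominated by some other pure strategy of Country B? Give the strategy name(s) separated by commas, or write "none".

Nothing dominates Y: N at M (9>2).
N is not dominated — it holds its own against Y at U (2>-2).

none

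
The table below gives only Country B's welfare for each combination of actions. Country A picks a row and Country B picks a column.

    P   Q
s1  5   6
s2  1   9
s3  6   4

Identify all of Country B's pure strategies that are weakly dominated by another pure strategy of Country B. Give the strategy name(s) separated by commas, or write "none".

none

Nothing dominates P: Q at s3 (6>4).
Nothing dominates Q: P at s1 (6>5).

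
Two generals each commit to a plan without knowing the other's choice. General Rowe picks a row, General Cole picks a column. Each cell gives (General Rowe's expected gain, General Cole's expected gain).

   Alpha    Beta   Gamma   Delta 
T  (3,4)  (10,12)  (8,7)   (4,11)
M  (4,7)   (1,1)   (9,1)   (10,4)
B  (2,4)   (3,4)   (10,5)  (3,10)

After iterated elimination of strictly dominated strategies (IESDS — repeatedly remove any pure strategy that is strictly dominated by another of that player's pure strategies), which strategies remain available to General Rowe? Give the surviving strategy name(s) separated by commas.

For General Cole, Delta strictly dominates Gamma on the remaining rows (T: 11>7, M: 4>1, B: 10>5); eliminate Gamma.
For General Rowe, T strictly dominates B on the remaining columns (Alpha: 3>2, Beta: 10>3, Delta: 4>3); eliminate B.
Among the remaining strategies, none is strictly dominated by another pure strategy of the same player, so the elimination stops.
Surviving strategies — General Rowe: {T, M}; General Cole: {Alpha, Beta, Delta}.

T, M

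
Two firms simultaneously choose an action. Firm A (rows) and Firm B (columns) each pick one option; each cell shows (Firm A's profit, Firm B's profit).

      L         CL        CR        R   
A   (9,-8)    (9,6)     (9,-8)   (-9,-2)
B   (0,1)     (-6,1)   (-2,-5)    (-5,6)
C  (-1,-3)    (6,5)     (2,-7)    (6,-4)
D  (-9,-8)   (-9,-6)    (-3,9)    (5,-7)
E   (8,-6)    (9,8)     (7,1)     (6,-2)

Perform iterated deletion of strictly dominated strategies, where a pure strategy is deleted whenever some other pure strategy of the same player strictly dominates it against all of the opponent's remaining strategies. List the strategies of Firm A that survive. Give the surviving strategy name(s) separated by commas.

A, E

Firm A's strategy B is strictly dominated by E (L: 8>0, CL: 9>-6, CR: 7>-2, R: 6>-5) and is removed.
Row D is eliminated: C beats it against every remaining column (L: -1>-9, CL: 6>-9, CR: 2>-3, R: 6>5).
For Firm B, CL strictly dominates L on the remaining rows (A: 6>-8, C: 5>-3, E: 8>-6); eliminate L.
Column CR is eliminated: CL beats it against every remaining row (A: 6>-8, C: 5>-7, E: 8>1).
Column R is eliminated: CL beats it against every remaining row (A: 6>-2, C: 5>-4, E: 8>-2).
For Firm A, A strictly dominates C on the remaining columns (CL: 9>6); eliminate C.
Among the remaining strategies, none is strictly dominated by another pure strategy of the same player, so the elimination stops.
Surviving strategies — Firm A: {A, E}; Firm B: {CL}.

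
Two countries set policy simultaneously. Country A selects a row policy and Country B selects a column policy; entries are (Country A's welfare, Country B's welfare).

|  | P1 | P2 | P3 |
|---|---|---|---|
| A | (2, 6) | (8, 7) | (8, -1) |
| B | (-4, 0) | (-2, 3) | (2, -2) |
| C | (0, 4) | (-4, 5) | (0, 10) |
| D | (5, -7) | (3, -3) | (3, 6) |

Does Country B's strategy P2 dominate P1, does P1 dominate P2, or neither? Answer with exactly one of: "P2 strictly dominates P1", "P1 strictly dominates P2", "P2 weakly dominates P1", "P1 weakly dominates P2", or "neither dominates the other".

P2's payoffs vs P1's, by Country A's action — A: 7>6, B: 3>0, C: 5>4, D: -3>-7.
P2 gives a strictly higher payoff against each choice by Country A, so P2 strictly dominates P1.

P2 strictly dominates P1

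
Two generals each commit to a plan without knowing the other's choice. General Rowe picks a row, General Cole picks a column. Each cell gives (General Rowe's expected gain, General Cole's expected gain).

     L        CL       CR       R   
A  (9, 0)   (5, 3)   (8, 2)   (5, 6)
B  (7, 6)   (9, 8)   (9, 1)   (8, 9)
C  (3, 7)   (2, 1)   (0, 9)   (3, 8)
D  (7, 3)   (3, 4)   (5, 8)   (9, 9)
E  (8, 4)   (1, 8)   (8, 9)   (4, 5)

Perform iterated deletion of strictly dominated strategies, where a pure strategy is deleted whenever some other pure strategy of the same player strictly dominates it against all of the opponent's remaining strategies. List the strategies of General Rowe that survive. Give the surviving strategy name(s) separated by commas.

D

For General Rowe, A strictly dominates C on the remaining columns (L: 9>3, CL: 5>2, CR: 8>0, R: 5>3); eliminate C.
Column L is eliminated: CL beats it against every remaining row (A: 3>0, B: 8>6, D: 4>3, E: 8>4).
Row A is eliminated: B beats it against every remaining column (CL: 9>5, CR: 9>8, R: 8>5).
For General Rowe, B strictly dominates E on the remaining columns (CL: 9>1, CR: 9>8, R: 8>4); eliminate E.
General Cole's strategy CL is strictly dominated by R (B: 9>8, D: 9>4) and is removed.
For General Cole, R strictly dominates CR on the remaining rows (B: 9>1, D: 9>8); eliminate CR.
General Rowe's strategy B is strictly dominated by D (R: 9>8) and is removed.
Among the remaining strategies, none is strictly dominated by another pure strategy of the same player, so the elimination stops.
Surviving strategies — General Rowe: {D}; General Cole: {R}.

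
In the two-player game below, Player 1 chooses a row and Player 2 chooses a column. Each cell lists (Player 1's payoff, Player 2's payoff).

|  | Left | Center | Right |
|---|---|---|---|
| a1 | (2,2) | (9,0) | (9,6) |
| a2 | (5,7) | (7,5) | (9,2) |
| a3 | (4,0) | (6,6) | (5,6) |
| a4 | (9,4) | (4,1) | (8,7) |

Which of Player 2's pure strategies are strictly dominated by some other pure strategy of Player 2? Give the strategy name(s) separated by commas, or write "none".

none

Nothing dominates Left: Center at a1 (2>0); Right at a2 (7>2).
Center is not dominated — it holds its own against Left at a3 (6>0); Right at a2 (5>2).
Right: no other strategy beats it everywhere (Left at a1 (6>2); Center at a1 (6>0)).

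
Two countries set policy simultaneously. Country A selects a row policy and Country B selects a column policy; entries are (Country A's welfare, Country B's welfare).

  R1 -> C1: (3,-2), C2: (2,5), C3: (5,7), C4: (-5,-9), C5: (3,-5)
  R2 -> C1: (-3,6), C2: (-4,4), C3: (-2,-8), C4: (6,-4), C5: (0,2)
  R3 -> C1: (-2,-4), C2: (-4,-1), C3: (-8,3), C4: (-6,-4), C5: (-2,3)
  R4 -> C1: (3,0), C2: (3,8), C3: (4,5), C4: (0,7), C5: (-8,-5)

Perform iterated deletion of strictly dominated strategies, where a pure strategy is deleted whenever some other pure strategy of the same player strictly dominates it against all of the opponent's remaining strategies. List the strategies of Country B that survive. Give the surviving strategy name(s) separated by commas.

For Country A, R1 strictly dominates R3 on the remaining columns (C1: 3>-2, C2: 2>-4, C3: 5>-8, C4: -5>-6, C5: 3>-2); eliminate R3.
Column C4 is eliminated: C2 beats it against every remaining row (R1: 5>-9, R2: 4>-4, R4: 8>7).
Country A's strategy R2 is strictly dominated by R1 (C1: 3>-3, C2: 2>-4, C3: 5>-2, C5: 3>0) and is removed.
For Country B, C2 strictly dominates C1 on the remaining rows (R1: 5>-2, R4: 8>0); eliminate C1.
For Country B, C2 strictly dominates C5 on the remaining rows (R1: 5>-5, R4: 8>-5); eliminate C5.
Among the remaining strategies, none is strictly dominated by another pure strategy of the same player, so the elimination stops.
Surviving strategies — Country A: {R1, R4}; Country B: {C2, C3}.

C2, C3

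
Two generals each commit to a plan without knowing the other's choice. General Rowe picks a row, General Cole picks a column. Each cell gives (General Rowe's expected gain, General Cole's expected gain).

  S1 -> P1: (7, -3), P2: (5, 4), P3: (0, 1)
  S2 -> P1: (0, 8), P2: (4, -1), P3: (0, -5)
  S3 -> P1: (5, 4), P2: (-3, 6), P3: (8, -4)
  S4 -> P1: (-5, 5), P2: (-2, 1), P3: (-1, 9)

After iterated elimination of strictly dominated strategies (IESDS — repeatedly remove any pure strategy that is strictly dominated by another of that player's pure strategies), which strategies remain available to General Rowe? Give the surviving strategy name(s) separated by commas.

For General Rowe, S1 strictly dominates S4 on the remaining columns (P1: 7>-5, P2: 5>-2, P3: 0>-1); eliminate S4.
For General Cole, P2 strictly dominates P3 on the remaining rows (S1: 4>1, S2: -1>-5, S3: 6>-4); eliminate P3.
Row S2 is eliminated: S1 beats it against every remaining column (P1: 7>0, P2: 5>4).
General Rowe's strategy S3 is strictly dominated by S1 (P1: 7>5, P2: 5>-3) and is removed.
General Cole's strategy P1 is strictly dominated by P2 (S1: 4>-3) and is removed.
Among the remaining strategies, none is strictly dominated by another pure strategy of the same player, so the elimination stops.
Surviving strategies — General Rowe: {S1}; General Cole: {P2}.

S1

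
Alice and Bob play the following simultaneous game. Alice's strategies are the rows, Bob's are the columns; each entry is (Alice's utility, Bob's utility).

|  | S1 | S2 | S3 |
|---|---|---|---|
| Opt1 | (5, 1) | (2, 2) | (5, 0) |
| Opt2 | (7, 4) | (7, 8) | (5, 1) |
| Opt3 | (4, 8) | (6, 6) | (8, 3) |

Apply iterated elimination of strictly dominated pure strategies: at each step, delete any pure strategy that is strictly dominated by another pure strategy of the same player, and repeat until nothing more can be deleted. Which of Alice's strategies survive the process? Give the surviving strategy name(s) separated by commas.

Opt2

Column S3 is eliminated: S1 beats it against every remaining row (Opt1: 1>0, Opt2: 4>1, Opt3: 8>3).
Row Opt1 is eliminated: Opt2 beats it against every remaining column (S1: 7>5, S2: 7>2).
For Alice, Opt2 strictly dominates Opt3 on the remaining columns (S1: 7>4, S2: 7>6); eliminate Opt3.
For Bob, S2 strictly dominates S1 on the remaining rows (Opt2: 8>4); eliminate S1.
Among the remaining strategies, none is strictly dominated by another pure strategy of the same player, so the elimination stops.
Surviving strategies — Alice: {Opt2}; Bob: {S2}.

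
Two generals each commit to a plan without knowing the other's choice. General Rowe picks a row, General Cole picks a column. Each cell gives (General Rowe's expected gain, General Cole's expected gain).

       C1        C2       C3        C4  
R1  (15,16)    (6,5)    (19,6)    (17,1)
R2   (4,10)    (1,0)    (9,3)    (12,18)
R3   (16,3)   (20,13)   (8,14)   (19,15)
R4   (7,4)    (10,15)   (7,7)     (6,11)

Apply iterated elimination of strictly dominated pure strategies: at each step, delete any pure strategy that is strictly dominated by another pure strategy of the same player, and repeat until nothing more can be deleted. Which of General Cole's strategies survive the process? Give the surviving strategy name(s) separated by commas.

C1, C3, C4

General Rowe's strategy R2 is strictly dominated by R1 (C1: 15>4, C2: 6>1, C3: 19>9, C4: 17>12) and is removed.
General Rowe's strategy R4 is strictly dominated by R3 (C1: 16>7, C2: 20>10, C3: 8>7, C4: 19>6) and is removed.
For General Cole, C3 strictly dominates C2 on the remaining rows (R1: 6>5, R3: 14>13); eliminate C2.
Among the remaining strategies, none is strictly dominated by another pure strategy of the same player, so the elimination stops.
Surviving strategies — General Rowe: {R1, R3}; General Cole: {C1, C3, C4}.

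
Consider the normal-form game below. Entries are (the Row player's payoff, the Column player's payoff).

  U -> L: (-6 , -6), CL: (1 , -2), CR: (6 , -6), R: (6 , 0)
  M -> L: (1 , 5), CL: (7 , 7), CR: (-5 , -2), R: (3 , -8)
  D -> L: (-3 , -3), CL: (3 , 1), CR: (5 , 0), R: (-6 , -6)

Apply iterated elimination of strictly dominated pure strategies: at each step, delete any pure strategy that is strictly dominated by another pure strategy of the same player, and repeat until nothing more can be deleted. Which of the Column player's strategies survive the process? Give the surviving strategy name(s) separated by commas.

For the Column player, CL strictly dominates L on the remaining rows (U: -2>-6, M: 7>5, D: 1>-3); eliminate L.
For the Column player, CL strictly dominates CR on the remaining rows (U: -2>-6, M: 7>-2, D: 1>0); eliminate CR.
For the Row player, M strictly dominates D on the remaining columns (CL: 7>3, R: 3>-6); eliminate D.
Among the remaining strategies, none is strictly dominated by another pure strategy of the same player, so the elimination stops.
Surviving strategies — the Row player: {U, M}; the Column player: {CL, R}.

CL, R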